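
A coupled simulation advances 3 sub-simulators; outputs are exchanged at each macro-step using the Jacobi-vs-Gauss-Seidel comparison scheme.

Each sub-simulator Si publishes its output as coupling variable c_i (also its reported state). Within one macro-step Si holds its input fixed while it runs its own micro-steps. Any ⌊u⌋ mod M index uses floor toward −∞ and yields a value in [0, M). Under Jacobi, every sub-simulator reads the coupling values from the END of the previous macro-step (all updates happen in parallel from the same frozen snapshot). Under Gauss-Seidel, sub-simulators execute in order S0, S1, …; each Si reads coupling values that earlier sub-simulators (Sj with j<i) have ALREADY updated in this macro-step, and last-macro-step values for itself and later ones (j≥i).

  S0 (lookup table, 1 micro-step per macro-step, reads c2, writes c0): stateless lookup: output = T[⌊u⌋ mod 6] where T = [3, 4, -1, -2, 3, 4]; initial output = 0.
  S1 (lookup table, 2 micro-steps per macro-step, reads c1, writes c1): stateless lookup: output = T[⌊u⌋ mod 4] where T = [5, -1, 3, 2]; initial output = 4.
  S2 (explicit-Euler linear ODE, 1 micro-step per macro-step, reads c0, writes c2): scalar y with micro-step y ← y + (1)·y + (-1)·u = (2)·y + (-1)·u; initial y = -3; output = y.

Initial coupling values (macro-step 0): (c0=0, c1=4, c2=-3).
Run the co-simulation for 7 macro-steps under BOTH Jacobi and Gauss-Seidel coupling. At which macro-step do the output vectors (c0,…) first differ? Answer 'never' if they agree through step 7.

first divergence at macro-step: 1

[Jacobi] macro 1: S0 reads c2=-3 → after 1×micro: -2; S1 reads c1=4 → after 2×micro: 5; S2 reads c0=0 → after 1×micro: -6 ⇒ (c0=-2, c1=5, c2=-6)
[Jacobi] macro 2: S0 reads c2=-6 → after 1×micro: 3; S1 reads c1=5 → after 2×micro: -1; S2 reads c0=-2 → after 1×micro: -10 ⇒ (c0=3, c1=-1, c2=-10)
[Jacobi] macro 3: S0 reads c2=-10 → after 1×micro: -1; S1 reads c1=-1 → after 2×micro: 2; S2 reads c0=3 → after 1×micro: -23 ⇒ (c0=-1, c1=2, c2=-23)
[Jacobi] macro 4: S0 reads c2=-23 → after 1×micro: 4; S1 reads c1=2 → after 2×micro: 3; S2 reads c0=-1 → after 1×micro: -45 ⇒ (c0=4, c1=3, c2=-45)
[Jacobi] macro 5: S0 reads c2=-45 → after 1×micro: -2; S1 reads c1=3 → after 2×micro: 2; S2 reads c0=4 → after 1×micro: -94 ⇒ (c0=-2, c1=2, c2=-94)
[Jacobi] macro 6: S0 reads c2=-94 → after 1×micro: -1; S1 reads c1=2 → after 2×micro: 3; S2 reads c0=-2 → after 1×micro: -186 ⇒ (c0=-1, c1=3, c2=-186)
[Jacobi] macro 7: S0 reads c2=-186 → after 1×micro: 3; S1 reads c1=3 → after 2×micro: 2; S2 reads c0=-1 → after 1×micro: -371 ⇒ (c0=3, c1=2, c2=-371)
[Gauss-Seidel] macro 1: S0 reads c2=-3 → after 1×micro: -2; S1 reads c1=4 → after 2×micro: 5; S2 reads c0=-2 → after 1×micro: -4 ⇒ (c0=-2, c1=5, c2=-4)
[Gauss-Seidel] macro 2: S0 reads c2=-4 → after 1×micro: -1; S1 reads c1=5 → after 2×micro: -1; S2 reads c0=-1 → after 1×micro: -7 ⇒ (c0=-1, c1=-1, c2=-7)
[Gauss-Seidel] macro 3: S0 reads c2=-7 → after 1×micro: 4; S1 reads c1=-1 → after 2×micro: 2; S2 reads c0=4 → after 1×micro: -18 ⇒ (c0=4, c1=2, c2=-18)
[Gauss-Seidel] macro 4: S0 reads c2=-18 → after 1×micro: 3; S1 reads c1=2 → after 2×micro: 3; S2 reads c0=3 → after 1×micro: -39 ⇒ (c0=3, c1=3, c2=-39)
[Gauss-Seidel] macro 5: S0 reads c2=-39 → after 1×micro: -2; S1 reads c1=3 → after 2×micro: 2; S2 reads c0=-2 → after 1×micro: -76 ⇒ (c0=-2, c1=2, c2=-76)
[Gauss-Seidel] macro 6: S0 reads c2=-76 → after 1×micro: -1; S1 reads c1=2 → after 2×micro: 3; S2 reads c0=-1 → after 1×micro: -151 ⇒ (c0=-1, c1=3, c2=-151)
[Gauss-Seidel] macro 7: S0 reads c2=-151 → after 1×micro: 4; S1 reads c1=3 → after 2×micro: 2; S2 reads c0=4 → after 1×micro: -306 ⇒ (c0=4, c1=2, c2=-306)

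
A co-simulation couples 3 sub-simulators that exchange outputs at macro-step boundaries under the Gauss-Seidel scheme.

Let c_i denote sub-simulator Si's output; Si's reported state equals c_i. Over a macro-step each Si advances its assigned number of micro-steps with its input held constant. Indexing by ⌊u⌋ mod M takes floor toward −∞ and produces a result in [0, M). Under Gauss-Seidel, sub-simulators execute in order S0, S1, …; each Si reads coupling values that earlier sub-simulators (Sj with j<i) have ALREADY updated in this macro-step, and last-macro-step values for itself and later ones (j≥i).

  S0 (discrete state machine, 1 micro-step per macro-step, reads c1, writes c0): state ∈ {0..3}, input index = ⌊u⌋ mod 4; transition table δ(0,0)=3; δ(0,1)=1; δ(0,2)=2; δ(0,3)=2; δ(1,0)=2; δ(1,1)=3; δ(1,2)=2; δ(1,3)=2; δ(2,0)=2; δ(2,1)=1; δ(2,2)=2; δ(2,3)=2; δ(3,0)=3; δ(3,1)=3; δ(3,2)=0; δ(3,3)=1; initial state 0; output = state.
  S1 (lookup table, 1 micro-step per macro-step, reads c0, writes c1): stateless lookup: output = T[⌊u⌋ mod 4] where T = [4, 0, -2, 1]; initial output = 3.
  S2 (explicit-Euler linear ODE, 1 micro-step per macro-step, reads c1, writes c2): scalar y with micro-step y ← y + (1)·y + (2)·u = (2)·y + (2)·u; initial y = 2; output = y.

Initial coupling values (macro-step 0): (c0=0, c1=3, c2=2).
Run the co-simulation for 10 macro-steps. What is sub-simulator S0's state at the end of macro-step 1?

macro 1: S0 reads c1=3 → after 1×micro: 2; S1 reads c0=2 → after 1×micro: -2; S2 reads c1=-2 → after 1×micro: 0 ⇒ (c0=2, c1=-2, c2=0)
macro 2: S0 reads c1=-2 → after 1×micro: 2; S1 reads c0=2 → after 1×micro: -2; S2 reads c1=-2 → after 1×micro: -4 ⇒ (c0=2, c1=-2, c2=-4)
macro 3: S0 reads c1=-2 → after 1×micro: 2; S1 reads c0=2 → after 1×micro: -2; S2 reads c1=-2 → after 1×micro: -12 ⇒ (c0=2, c1=-2, c2=-12)
macro 4: S0 reads c1=-2 → after 1×micro: 2; S1 reads c0=2 → after 1×micro: -2; S2 reads c1=-2 → after 1×micro: -28 ⇒ (c0=2, c1=-2, c2=-28)
macro 5: S0 reads c1=-2 → after 1×micro: 2; S1 reads c0=2 → after 1×micro: -2; S2 reads c1=-2 → after 1×micro: -60 ⇒ (c0=2, c1=-2, c2=-60)
macro 6: S0 reads c1=-2 → after 1×micro: 2; S1 reads c0=2 → after 1×micro: -2; S2 reads c1=-2 → after 1×micro: -124 ⇒ (c0=2, c1=-2, c2=-124)
macro 7: S0 reads c1=-2 → after 1×micro: 2; S1 reads c0=2 → after 1×micro: -2; S2 reads c1=-2 → after 1×micro: -252 ⇒ (c0=2, c1=-2, c2=-252)
macro 8: S0 reads c1=-2 → after 1×micro: 2; S1 reads c0=2 → after 1×micro: -2; S2 reads c1=-2 → after 1×micro: -508 ⇒ (c0=2, c1=-2, c2=-508)
macro 9: S0 reads c1=-2 → after 1×micro: 2; S1 reads c0=2 → after 1×micro: -2; S2 reads c1=-2 → after 1×micro: -1020 ⇒ (c0=2, c1=-2, c2=-1020)
macro 10: S0 reads c1=-2 → after 1×micro: 2; S1 reads c0=2 → after 1×micro: -2; S2 reads c1=-2 → after 1×micro: -2044 ⇒ (c0=2, c1=-2, c2=-2044)

S0 state at macro-step 1 = 2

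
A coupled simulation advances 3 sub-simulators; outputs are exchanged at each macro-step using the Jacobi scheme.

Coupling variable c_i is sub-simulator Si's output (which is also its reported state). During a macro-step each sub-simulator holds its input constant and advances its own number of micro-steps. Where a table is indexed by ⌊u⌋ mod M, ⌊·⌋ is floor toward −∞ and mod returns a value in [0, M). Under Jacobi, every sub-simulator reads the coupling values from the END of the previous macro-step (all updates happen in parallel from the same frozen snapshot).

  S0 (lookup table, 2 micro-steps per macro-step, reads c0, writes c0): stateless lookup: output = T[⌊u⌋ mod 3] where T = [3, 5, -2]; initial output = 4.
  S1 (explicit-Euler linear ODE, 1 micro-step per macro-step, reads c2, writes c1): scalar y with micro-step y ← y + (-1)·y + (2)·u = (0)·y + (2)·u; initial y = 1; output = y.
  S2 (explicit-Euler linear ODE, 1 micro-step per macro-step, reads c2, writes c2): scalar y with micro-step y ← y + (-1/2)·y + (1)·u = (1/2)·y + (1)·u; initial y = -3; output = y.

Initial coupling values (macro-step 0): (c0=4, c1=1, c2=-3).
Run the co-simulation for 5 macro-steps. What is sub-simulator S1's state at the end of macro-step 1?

macro 1: S0 reads c0=4 → after 2×micro: 5; S1 reads c2=-3 → after 1×micro: -6; S2 reads c2=-3 → after 1×micro: -9/2 ⇒ (c0=5, c1=-6, c2=-9/2)
macro 2: S0 reads c0=5 → after 2×micro: -2; S1 reads c2=-9/2 → after 1×micro: -9; S2 reads c2=-9/2 → after 1×micro: -27/4 ⇒ (c0=-2, c1=-9, c2=-27/4)
macro 3: S0 reads c0=-2 → after 2×micro: 5; S1 reads c2=-27/4 → after 1×micro: -27/2; S2 reads c2=-27/4 → after 1×micro: -81/8 ⇒ (c0=5, c1=-27/2, c2=-81/8)
macro 4: S0 reads c0=5 → after 2×micro: -2; S1 reads c2=-81/8 → after 1×micro: -81/4; S2 reads c2=-81/8 → after 1×micro: -243/16 ⇒ (c0=-2, c1=-81/4, c2=-243/16)
macro 5: S0 reads c0=-2 → after 2×micro: 5; S1 reads c2=-243/16 → after 1×micro: -243/8; S2 reads c2=-243/16 → after 1×micro: -729/32 ⇒ (c0=5, c1=-243/8, c2=-729/32)

S1 state at macro-step 1 = -6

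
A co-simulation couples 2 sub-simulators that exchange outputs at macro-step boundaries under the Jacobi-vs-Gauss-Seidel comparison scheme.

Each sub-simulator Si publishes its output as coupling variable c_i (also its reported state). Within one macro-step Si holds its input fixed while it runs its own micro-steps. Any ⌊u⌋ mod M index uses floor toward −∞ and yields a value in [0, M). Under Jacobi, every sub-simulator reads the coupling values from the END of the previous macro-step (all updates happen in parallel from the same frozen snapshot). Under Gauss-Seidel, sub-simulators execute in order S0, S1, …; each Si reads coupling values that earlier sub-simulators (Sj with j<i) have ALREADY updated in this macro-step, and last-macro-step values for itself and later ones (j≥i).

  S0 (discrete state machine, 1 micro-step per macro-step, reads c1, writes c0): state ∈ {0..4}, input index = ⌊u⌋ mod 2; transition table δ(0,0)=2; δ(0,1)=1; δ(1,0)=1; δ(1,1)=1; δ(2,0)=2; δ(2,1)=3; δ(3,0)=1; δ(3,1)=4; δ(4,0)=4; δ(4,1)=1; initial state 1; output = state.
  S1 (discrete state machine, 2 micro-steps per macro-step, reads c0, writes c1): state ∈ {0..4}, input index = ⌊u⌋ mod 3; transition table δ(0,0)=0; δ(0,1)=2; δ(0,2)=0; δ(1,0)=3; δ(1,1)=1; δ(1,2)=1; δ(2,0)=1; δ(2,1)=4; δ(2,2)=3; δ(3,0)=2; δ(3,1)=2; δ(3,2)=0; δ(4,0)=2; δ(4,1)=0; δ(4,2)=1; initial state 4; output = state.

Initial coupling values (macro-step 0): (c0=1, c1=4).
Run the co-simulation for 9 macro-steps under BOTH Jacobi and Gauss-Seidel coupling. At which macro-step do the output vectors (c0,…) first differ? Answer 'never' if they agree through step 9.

first divergence at macro-step: never

[Jacobi] macro 1: S0 reads c1=4 → after 1×micro: 1; S1 reads c0=1 → after 2×micro: 2 ⇒ (c0=1, c1=2)
[Jacobi] macro 2: S0 reads c1=2 → after 1×micro: 1; S1 reads c0=1 → after 2×micro: 0 ⇒ (c0=1, c1=0)
[Jacobi] macro 3: S0 reads c1=0 → after 1×micro: 1; S1 reads c0=1 → after 2×micro: 4 ⇒ (c0=1, c1=4)
[Jacobi] macro 4: S0 reads c1=4 → after 1×micro: 1; S1 reads c0=1 → after 2×micro: 2 ⇒ (c0=1, c1=2)
[Jacobi] macro 5: S0 reads c1=2 → after 1×micro: 1; S1 reads c0=1 → after 2×micro: 0 ⇒ (c0=1, c1=0)
[Jacobi] macro 6: S0 reads c1=0 → after 1×micro: 1; S1 reads c0=1 → after 2×micro: 4 ⇒ (c0=1, c1=4)
[Jacobi] macro 7: S0 reads c1=4 → after 1×micro: 1; S1 reads c0=1 → after 2×micro: 2 ⇒ (c0=1, c1=2)
[Jacobi] macro 8: S0 reads c1=2 → after 1×micro: 1; S1 reads c0=1 → after 2×micro: 0 ⇒ (c0=1, c1=0)
[Jacobi] macro 9: S0 reads c1=0 → after 1×micro: 1; S1 reads c0=1 → after 2×micro: 4 ⇒ (c0=1, c1=4)
[Gauss-Seidel] macro 1: S0 reads c1=4 → after 1×micro: 1; S1 reads c0=1 → after 2×micro: 2 ⇒ (c0=1, c1=2)
[Gauss-Seidel] macro 2: S0 reads c1=2 → after 1×micro: 1; S1 reads c0=1 → after 2×micro: 0 ⇒ (c0=1, c1=0)
[Gauss-Seidel] macro 3: S0 reads c1=0 → after 1×micro: 1; S1 reads c0=1 → after 2×micro: 4 ⇒ (c0=1, c1=4)
[Gauss-Seidel] macro 4: S0 reads c1=4 → after 1×micro: 1; S1 reads c0=1 → after 2×micro: 2 ⇒ (c0=1, c1=2)
[Gauss-Seidel] macro 5: S0 reads c1=2 → after 1×micro: 1; S1 reads c0=1 → after 2×micro: 0 ⇒ (c0=1, c1=0)
[Gauss-Seidel] macro 6: S0 reads c1=0 → after 1×micro: 1; S1 reads c0=1 → after 2×micro: 4 ⇒ (c0=1, c1=4)
[Gauss-Seidel] macro 7: S0 reads c1=4 → after 1×micro: 1; S1 reads c0=1 → after 2×micro: 2 ⇒ (c0=1, c1=2)
[Gauss-Seidel] macro 8: S0 reads c1=2 → after 1×micro: 1; S1 reads c0=1 → after 2×micro: 0 ⇒ (c0=1, c1=0)
[Gauss-Seidel] macro 9: S0 reads c1=0 → after 1×micro: 1; S1 reads c0=1 → after 2×micro: 4 ⇒ (c0=1, c1=4)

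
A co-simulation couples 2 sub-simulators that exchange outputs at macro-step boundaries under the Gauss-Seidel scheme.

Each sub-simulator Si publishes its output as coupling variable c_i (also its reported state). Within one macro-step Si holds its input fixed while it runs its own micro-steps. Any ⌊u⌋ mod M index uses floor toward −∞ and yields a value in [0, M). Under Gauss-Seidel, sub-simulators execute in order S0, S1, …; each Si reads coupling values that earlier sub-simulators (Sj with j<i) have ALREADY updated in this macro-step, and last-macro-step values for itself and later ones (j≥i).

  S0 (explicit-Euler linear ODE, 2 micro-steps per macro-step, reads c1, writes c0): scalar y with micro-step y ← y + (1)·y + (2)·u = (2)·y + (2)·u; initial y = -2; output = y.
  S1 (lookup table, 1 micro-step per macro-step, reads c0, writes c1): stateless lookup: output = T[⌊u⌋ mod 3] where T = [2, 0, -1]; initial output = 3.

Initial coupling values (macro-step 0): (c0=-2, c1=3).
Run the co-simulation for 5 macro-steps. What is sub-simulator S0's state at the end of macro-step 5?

S0 state at macro-step 5 = 2560

macro 1: S0 reads c1=3 → after 2×micro: 10; S1 reads c0=10 → after 1×micro: 0 ⇒ (c0=10, c1=0)
macro 2: S0 reads c1=0 → after 2×micro: 40; S1 reads c0=40 → after 1×micro: 0 ⇒ (c0=40, c1=0)
macro 3: S0 reads c1=0 → after 2×micro: 160; S1 reads c0=160 → after 1×micro: 0 ⇒ (c0=160, c1=0)
macro 4: S0 reads c1=0 → after 2×micro: 640; S1 reads c0=640 → after 1×micro: 0 ⇒ (c0=640, c1=0)
macro 5: S0 reads c1=0 → after 2×micro: 2560; S1 reads c0=2560 → after 1×micro: 0 ⇒ (c0=2560, c1=0)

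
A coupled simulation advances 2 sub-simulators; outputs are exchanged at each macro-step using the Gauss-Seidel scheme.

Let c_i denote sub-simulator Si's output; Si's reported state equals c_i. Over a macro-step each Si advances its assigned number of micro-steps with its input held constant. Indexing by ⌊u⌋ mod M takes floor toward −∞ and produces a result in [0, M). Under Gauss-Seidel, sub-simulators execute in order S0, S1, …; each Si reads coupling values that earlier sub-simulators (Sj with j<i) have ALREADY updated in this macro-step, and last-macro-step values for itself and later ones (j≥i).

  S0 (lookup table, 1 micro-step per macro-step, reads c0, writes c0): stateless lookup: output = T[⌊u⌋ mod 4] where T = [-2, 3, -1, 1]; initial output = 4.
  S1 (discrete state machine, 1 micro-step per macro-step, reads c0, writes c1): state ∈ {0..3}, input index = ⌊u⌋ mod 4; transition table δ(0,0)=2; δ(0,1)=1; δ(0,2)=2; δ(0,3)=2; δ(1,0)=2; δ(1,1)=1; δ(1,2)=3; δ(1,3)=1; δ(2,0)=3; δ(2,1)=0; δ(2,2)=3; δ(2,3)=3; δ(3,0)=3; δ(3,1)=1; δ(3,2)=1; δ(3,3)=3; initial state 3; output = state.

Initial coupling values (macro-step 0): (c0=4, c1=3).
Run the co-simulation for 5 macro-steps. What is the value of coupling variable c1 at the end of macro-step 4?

macro 1: S0 reads c0=4 → after 1×micro: -2; S1 reads c0=-2 → after 1×micro: 1 ⇒ (c0=-2, c1=1)
macro 2: S0 reads c0=-2 → after 1×micro: -1; S1 reads c0=-1 → after 1×micro: 1 ⇒ (c0=-1, c1=1)
macro 3: S0 reads c0=-1 → after 1×micro: 1; S1 reads c0=1 → after 1×micro: 1 ⇒ (c0=1, c1=1)
macro 4: S0 reads c0=1 → after 1×micro: 3; S1 reads c0=3 → after 1×micro: 1 ⇒ (c0=3, c1=1)
macro 5: S0 reads c0=3 → after 1×micro: 1; S1 reads c0=1 → after 1×micro: 1 ⇒ (c0=1, c1=1)

c1 at macro-step 4 = 1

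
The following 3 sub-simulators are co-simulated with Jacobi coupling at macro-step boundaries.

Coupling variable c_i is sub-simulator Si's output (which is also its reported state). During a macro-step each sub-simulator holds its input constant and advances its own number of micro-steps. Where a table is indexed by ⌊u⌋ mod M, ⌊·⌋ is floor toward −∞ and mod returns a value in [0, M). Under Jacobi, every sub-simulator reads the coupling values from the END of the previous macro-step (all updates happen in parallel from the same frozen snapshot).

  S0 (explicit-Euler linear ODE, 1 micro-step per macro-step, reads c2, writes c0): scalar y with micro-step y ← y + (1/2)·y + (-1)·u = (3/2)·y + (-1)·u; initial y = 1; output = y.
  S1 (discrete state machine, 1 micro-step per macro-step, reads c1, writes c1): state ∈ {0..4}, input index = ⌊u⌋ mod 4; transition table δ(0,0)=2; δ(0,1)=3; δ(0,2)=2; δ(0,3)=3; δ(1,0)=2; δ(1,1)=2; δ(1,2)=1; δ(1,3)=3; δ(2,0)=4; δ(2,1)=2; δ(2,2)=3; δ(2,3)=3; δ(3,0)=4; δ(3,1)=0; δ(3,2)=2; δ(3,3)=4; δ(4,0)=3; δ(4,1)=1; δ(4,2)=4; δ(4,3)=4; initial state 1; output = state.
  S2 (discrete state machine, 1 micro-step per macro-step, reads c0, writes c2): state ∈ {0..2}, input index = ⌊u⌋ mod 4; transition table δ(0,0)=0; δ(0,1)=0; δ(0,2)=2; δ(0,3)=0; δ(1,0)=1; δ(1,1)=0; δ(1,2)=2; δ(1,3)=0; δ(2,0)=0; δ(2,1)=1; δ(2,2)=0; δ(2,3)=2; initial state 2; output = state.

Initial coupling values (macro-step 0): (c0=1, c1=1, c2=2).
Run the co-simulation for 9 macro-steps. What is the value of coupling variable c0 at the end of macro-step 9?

c0 at macro-step 9 = -30157/512

macro 1: S0 reads c2=2 → after 1×micro: -1/2; S1 reads c1=1 → after 1×micro: 2; S2 reads c0=1 → after 1×micro: 1 ⇒ (c0=-1/2, c1=2, c2=1)
macro 2: S0 reads c2=1 → after 1×micro: -7/4; S1 reads c1=2 → after 1×micro: 3; S2 reads c0=-1/2 → after 1×micro: 0 ⇒ (c0=-7/4, c1=3, c2=0)
macro 3: S0 reads c2=0 → after 1×micro: -21/8; S1 reads c1=3 → after 1×micro: 4; S2 reads c0=-7/4 → after 1×micro: 2 ⇒ (c0=-21/8, c1=4, c2=2)
macro 4: S0 reads c2=2 → after 1×micro: -95/16; S1 reads c1=4 → after 1×micro: 3; S2 reads c0=-21/8 → after 1×micro: 1 ⇒ (c0=-95/16, c1=3, c2=1)
macro 5: S0 reads c2=1 → after 1×micro: -317/32; S1 reads c1=3 → after 1×micro: 4; S2 reads c0=-95/16 → after 1×micro: 2 ⇒ (c0=-317/32, c1=4, c2=2)
macro 6: S0 reads c2=2 → after 1×micro: -1079/64; S1 reads c1=4 → after 1×micro: 3; S2 reads c0=-317/32 → after 1×micro: 0 ⇒ (c0=-1079/64, c1=3, c2=0)
macro 7: S0 reads c2=0 → after 1×micro: -3237/128; S1 reads c1=3 → after 1×micro: 4; S2 reads c0=-1079/64 → after 1×micro: 0 ⇒ (c0=-3237/128, c1=4, c2=0)
macro 8: S0 reads c2=0 → after 1×micro: -9711/256; S1 reads c1=4 → after 1×micro: 3; S2 reads c0=-3237/128 → after 1×micro: 2 ⇒ (c0=-9711/256, c1=3, c2=2)
macro 9: S0 reads c2=2 → after 1×micro: -30157/512; S1 reads c1=3 → after 1×micro: 4; S2 reads c0=-9711/256 → after 1×micro: 0 ⇒ (c0=-30157/512, c1=4, c2=0)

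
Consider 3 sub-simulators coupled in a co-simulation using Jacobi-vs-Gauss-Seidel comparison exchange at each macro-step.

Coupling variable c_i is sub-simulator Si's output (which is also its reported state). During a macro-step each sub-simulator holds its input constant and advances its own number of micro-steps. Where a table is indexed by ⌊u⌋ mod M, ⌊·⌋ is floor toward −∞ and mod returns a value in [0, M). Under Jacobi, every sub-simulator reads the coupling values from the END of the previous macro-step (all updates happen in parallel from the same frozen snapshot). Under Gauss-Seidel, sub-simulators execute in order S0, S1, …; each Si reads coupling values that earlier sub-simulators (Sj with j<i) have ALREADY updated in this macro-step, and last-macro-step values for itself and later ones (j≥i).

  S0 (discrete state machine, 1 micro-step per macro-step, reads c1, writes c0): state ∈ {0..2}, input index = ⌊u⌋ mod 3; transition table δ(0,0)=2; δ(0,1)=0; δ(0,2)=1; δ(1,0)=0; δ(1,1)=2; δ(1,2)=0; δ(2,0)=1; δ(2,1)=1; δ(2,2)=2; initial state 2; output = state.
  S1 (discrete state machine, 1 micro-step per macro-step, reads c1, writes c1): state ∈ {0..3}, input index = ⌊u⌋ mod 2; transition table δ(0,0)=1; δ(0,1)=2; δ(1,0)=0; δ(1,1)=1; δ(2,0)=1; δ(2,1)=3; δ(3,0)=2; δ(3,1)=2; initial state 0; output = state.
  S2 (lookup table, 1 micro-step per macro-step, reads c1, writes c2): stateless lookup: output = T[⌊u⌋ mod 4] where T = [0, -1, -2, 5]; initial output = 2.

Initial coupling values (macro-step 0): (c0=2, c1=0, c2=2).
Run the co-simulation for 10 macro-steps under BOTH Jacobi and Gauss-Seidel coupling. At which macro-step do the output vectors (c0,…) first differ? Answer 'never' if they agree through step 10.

[Jacobi] macro 1: S0 reads c1=0 → after 1×micro: 1; S1 reads c1=0 → after 1×micro: 1; S2 reads c1=0 → after 1×micro: 0 ⇒ (c0=1, c1=1, c2=0)
[Jacobi] macro 2: S0 reads c1=1 → after 1×micro: 2; S1 reads c1=1 → after 1×micro: 1; S2 reads c1=1 → after 1×micro: -1 ⇒ (c0=2, c1=1, c2=-1)
[Jacobi] macro 3: S0 reads c1=1 → after 1×micro: 1; S1 reads c1=1 → after 1×micro: 1; S2 reads c1=1 → after 1×micro: -1 ⇒ (c0=1, c1=1, c2=-1)
[Jacobi] macro 4: S0 reads c1=1 → after 1×micro: 2; S1 reads c1=1 → after 1×micro: 1; S2 reads c1=1 → after 1×micro: -1 ⇒ (c0=2, c1=1, c2=-1)
[Jacobi] macro 5: S0 reads c1=1 → after 1×micro: 1; S1 reads c1=1 → after 1×micro: 1; S2 reads c1=1 → after 1×micro: -1 ⇒ (c0=1, c1=1, c2=-1)
[Jacobi] macro 6: S0 reads c1=1 → after 1×micro: 2; S1 reads c1=1 → after 1×micro: 1; S2 reads c1=1 → after 1×micro: -1 ⇒ (c0=2, c1=1, c2=-1)
[Jacobi] macro 7: S0 reads c1=1 → after 1×micro: 1; S1 reads c1=1 → after 1×micro: 1; S2 reads c1=1 → after 1×micro: -1 ⇒ (c0=1, c1=1, c2=-1)
[Jacobi] macro 8: S0 reads c1=1 → after 1×micro: 2; S1 reads c1=1 → after 1×micro: 1; S2 reads c1=1 → after 1×micro: -1 ⇒ (c0=2, c1=1, c2=-1)
[Jacobi] macro 9: S0 reads c1=1 → after 1×micro: 1; S1 reads c1=1 → after 1×micro: 1; S2 reads c1=1 → after 1×micro: -1 ⇒ (c0=1, c1=1, c2=-1)
[Jacobi] macro 10: S0 reads c1=1 → after 1×micro: 2; S1 reads c1=1 → after 1×micro: 1; S2 reads c1=1 → after 1×micro: -1 ⇒ (c0=2, c1=1, c2=-1)
[Gauss-Seidel] macro 1: S0 reads c1=0 → after 1×micro: 1; S1 reads c1=0 → after 1×micro: 1; S2 reads c1=1 → after 1×micro: -1 ⇒ (c0=1, c1=1, c2=-1)
[Gauss-Seidel] macro 2: S0 reads c1=1 → after 1×micro: 2; S1 reads c1=1 → after 1×micro: 1; S2 reads c1=1 → after 1×micro: -1 ⇒ (c0=2, c1=1, c2=-1)
[Gauss-Seidel] macro 3: S0 reads c1=1 → after 1×micro: 1; S1 reads c1=1 → after 1×micro: 1; S2 reads c1=1 → after 1×micro: -1 ⇒ (c0=1, c1=1, c2=-1)
[Gauss-Seidel] macro 4: S0 reads c1=1 → after 1×micro: 2; S1 reads c1=1 → after 1×micro: 1; S2 reads c1=1 → after 1×micro: -1 ⇒ (c0=2, c1=1, c2=-1)
[Gauss-Seidel] macro 5: S0 reads c1=1 → after 1×micro: 1; S1 reads c1=1 → after 1×micro: 1; S2 reads c1=1 → after 1×micro: -1 ⇒ (c0=1, c1=1, c2=-1)
[Gauss-Seidel] macro 6: S0 reads c1=1 → after 1×micro: 2; S1 reads c1=1 → after 1×micro: 1; S2 reads c1=1 → after 1×micro: -1 ⇒ (c0=2, c1=1, c2=-1)
[Gauss-Seidel] macro 7: S0 reads c1=1 → after 1×micro: 1; S1 reads c1=1 → after 1×micro: 1; S2 reads c1=1 → after 1×micro: -1 ⇒ (c0=1, c1=1, c2=-1)
[Gauss-Seidel] macro 8: S0 reads c1=1 → after 1×micro: 2; S1 reads c1=1 → after 1×micro: 1; S2 reads c1=1 → after 1×micro: -1 ⇒ (c0=2, c1=1, c2=-1)
[Gauss-Seidel] macro 9: S0 reads c1=1 → after 1×micro: 1; S1 reads c1=1 → after 1×micro: 1; S2 reads c1=1 → after 1×micro: -1 ⇒ (c0=1, c1=1, c2=-1)
[Gauss-Seidel] macro 10: S0 reads c1=1 → after 1×micro: 2; S1 reads c1=1 → after 1×micro: 1; S2 reads c1=1 → after 1×micro: -1 ⇒ (c0=2, c1=1, c2=-1)

first divergence at macro-step: 1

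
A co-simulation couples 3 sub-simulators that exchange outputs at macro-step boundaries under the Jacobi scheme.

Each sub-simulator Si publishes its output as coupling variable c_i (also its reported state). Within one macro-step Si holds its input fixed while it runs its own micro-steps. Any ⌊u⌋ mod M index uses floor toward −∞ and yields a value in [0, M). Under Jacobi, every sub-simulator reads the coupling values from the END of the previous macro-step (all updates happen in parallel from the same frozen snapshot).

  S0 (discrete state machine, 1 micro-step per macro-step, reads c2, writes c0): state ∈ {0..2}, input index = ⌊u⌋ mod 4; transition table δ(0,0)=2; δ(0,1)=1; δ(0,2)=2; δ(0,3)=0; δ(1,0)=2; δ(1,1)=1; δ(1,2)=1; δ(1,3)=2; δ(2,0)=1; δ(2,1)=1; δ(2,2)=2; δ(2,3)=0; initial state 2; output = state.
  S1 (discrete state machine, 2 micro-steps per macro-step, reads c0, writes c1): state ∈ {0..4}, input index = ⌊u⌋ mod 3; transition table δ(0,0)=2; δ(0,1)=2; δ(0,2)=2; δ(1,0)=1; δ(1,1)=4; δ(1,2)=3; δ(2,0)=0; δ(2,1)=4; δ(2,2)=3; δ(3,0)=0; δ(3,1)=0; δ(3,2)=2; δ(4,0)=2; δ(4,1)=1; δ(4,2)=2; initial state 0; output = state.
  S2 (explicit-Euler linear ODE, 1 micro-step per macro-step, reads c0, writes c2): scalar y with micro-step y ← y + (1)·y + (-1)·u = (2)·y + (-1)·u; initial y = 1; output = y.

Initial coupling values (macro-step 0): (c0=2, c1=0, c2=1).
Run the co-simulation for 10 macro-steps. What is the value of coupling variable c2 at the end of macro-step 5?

macro 1: S0 reads c2=1 → after 1×micro: 1; S1 reads c0=2 → after 2×micro: 3; S2 reads c0=2 → after 1×micro: 0 ⇒ (c0=1, c1=3, c2=0)
macro 2: S0 reads c2=0 → after 1×micro: 2; S1 reads c0=1 → after 2×micro: 2; S2 reads c0=1 → after 1×micro: -1 ⇒ (c0=2, c1=2, c2=-1)
macro 3: S0 reads c2=-1 → after 1×micro: 0; S1 reads c0=2 → after 2×micro: 2; S2 reads c0=2 → after 1×micro: -4 ⇒ (c0=0, c1=2, c2=-4)
macro 4: S0 reads c2=-4 → after 1×micro: 2; S1 reads c0=0 → after 2×micro: 2; S2 reads c0=0 → after 1×micro: -8 ⇒ (c0=2, c1=2, c2=-8)
macro 5: S0 reads c2=-8 → after 1×micro: 1; S1 reads c0=2 → after 2×micro: 2; S2 reads c0=2 → after 1×micro: -18 ⇒ (c0=1, c1=2, c2=-18)
macro 6: S0 reads c2=-18 → after 1×micro: 1; S1 reads c0=1 → after 2×micro: 1; S2 reads c0=1 → after 1×micro: -37 ⇒ (c0=1, c1=1, c2=-37)
macro 7: S0 reads c2=-37 → after 1×micro: 2; S1 reads c0=1 → after 2×micro: 1; S2 reads c0=1 → after 1×micro: -75 ⇒ (c0=2, c1=1, c2=-75)
macro 8: S0 reads c2=-75 → after 1×micro: 1; S1 reads c0=2 → after 2×micro: 2; S2 reads c0=2 → after 1×micro: -152 ⇒ (c0=1, c1=2, c2=-152)
macro 9: S0 reads c2=-152 → after 1×micro: 2; S1 reads c0=1 → after 2×micro: 1; S2 reads c0=1 → after 1×micro: -305 ⇒ (c0=2, c1=1, c2=-305)
macro 10: S0 reads c2=-305 → after 1×micro: 0; S1 reads c0=2 → after 2×micro: 2; S2 reads c0=2 → after 1×micro: -612 ⇒ (c0=0, c1=2, c2=-612)

c2 at macro-step 5 = -18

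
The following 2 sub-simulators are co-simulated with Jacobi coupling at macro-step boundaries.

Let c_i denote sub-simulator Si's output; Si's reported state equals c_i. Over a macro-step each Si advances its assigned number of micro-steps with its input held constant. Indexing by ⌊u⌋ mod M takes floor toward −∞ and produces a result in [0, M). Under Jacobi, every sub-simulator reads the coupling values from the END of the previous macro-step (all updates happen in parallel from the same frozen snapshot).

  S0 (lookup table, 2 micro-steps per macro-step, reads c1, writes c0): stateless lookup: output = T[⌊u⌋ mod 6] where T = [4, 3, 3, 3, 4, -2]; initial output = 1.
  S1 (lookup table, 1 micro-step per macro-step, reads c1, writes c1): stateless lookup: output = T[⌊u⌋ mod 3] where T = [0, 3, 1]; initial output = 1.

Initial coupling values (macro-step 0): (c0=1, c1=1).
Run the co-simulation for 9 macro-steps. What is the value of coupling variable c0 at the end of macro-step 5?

c0 at macro-step 5 = 4

macro 1: S0 reads c1=1 → after 2×micro: 3; S1 reads c1=1 → after 1×micro: 3 ⇒ (c0=3, c1=3)
macro 2: S0 reads c1=3 → after 2×micro: 3; S1 reads c1=3 → after 1×micro: 0 ⇒ (c0=3, c1=0)
macro 3: S0 reads c1=0 → after 2×micro: 4; S1 reads c1=0 → after 1×micro: 0 ⇒ (c0=4, c1=0)
macro 4: S0 reads c1=0 → after 2×micro: 4; S1 reads c1=0 → after 1×micro: 0 ⇒ (c0=4, c1=0)
macro 5: S0 reads c1=0 → after 2×micro: 4; S1 reads c1=0 → after 1×micro: 0 ⇒ (c0=4, c1=0)
macro 6: S0 reads c1=0 → after 2×micro: 4; S1 reads c1=0 → after 1×micro: 0 ⇒ (c0=4, c1=0)
macro 7: S0 reads c1=0 → after 2×micro: 4; S1 reads c1=0 → after 1×micro: 0 ⇒ (c0=4, c1=0)
macro 8: S0 reads c1=0 → after 2×micro: 4; S1 reads c1=0 → after 1×micro: 0 ⇒ (c0=4, c1=0)
macro 9: S0 reads c1=0 → after 2×micro: 4; S1 reads c1=0 → after 1×micro: 0 ⇒ (c0=4, c1=0)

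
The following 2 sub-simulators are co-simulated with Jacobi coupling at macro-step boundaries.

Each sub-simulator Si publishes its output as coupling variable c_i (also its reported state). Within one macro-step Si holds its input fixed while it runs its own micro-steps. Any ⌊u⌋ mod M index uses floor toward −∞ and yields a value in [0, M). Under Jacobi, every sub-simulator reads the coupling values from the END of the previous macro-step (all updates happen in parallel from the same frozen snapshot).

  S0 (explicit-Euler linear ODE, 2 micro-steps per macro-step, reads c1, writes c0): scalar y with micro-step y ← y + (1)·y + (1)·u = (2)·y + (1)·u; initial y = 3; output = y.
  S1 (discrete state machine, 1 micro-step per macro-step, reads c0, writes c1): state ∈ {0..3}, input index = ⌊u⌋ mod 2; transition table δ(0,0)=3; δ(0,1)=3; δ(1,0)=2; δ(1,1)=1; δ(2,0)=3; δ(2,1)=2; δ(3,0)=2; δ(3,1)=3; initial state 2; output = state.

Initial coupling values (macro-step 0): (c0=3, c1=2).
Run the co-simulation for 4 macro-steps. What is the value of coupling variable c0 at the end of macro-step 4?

c0 at macro-step 4 = 1290

macro 1: S0 reads c1=2 → after 2×micro: 18; S1 reads c0=3 → after 1×micro: 2 ⇒ (c0=18, c1=2)
macro 2: S0 reads c1=2 → after 2×micro: 78; S1 reads c0=18 → after 1×micro: 3 ⇒ (c0=78, c1=3)
macro 3: S0 reads c1=3 → after 2×micro: 321; S1 reads c0=78 → after 1×micro: 2 ⇒ (c0=321, c1=2)
macro 4: S0 reads c1=2 → after 2×micro: 1290; S1 reads c0=321 → after 1×micro: 2 ⇒ (c0=1290, c1=2)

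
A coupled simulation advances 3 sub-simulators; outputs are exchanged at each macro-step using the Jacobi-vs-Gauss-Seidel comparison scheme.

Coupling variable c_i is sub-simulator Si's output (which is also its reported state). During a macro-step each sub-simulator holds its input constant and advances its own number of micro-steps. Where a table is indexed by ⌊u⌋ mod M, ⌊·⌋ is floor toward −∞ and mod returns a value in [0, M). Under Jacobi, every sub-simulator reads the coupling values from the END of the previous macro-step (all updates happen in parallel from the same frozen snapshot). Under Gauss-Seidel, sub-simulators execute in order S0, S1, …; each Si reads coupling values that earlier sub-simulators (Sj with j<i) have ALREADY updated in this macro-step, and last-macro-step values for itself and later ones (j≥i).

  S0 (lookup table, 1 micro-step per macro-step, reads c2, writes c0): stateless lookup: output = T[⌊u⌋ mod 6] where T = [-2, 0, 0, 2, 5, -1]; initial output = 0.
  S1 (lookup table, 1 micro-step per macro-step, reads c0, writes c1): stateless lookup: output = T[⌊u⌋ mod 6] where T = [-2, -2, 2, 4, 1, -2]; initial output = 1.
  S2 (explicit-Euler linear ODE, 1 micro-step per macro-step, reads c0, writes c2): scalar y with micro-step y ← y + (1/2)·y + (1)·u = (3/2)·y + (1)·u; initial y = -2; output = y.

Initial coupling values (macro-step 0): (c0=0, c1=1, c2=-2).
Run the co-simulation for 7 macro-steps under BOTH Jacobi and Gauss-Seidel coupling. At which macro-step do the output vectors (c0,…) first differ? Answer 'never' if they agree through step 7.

[Jacobi] macro 1: S0 reads c2=-2 → after 1×micro: 5; S1 reads c0=0 → after 1×micro: -2; S2 reads c0=0 → after 1×micro: -3 ⇒ (c0=5, c1=-2, c2=-3)
[Jacobi] macro 2: S0 reads c2=-3 → after 1×micro: 2; S1 reads c0=5 → after 1×micro: -2; S2 reads c0=5 → after 1×micro: 1/2 ⇒ (c0=2, c1=-2, c2=1/2)
[Jacobi] macro 3: S0 reads c2=1/2 → after 1×micro: -2; S1 reads c0=2 → after 1×micro: 2; S2 reads c0=2 → after 1×micro: 11/4 ⇒ (c0=-2, c1=2, c2=11/4)
[Jacobi] macro 4: S0 reads c2=11/4 → after 1×micro: 0; S1 reads c0=-2 → after 1×micro: 1; S2 reads c0=-2 → after 1×micro: 17/8 ⇒ (c0=0, c1=1, c2=17/8)
[Jacobi] macro 5: S0 reads c2=17/8 → after 1×micro: 0; S1 reads c0=0 → after 1×micro: -2; S2 reads c0=0 → after 1×micro: 51/16 ⇒ (c0=0, c1=-2, c2=51/16)
[Jacobi] macro 6: S0 reads c2=51/16 → after 1×micro: 2; S1 reads c0=0 → after 1×micro: -2; S2 reads c0=0 → after 1×micro: 153/32 ⇒ (c0=2, c1=-2, c2=153/32)
[Jacobi] macro 7: S0 reads c2=153/32 → after 1×micro: 5; S1 reads c0=2 → after 1×micro: 2; S2 reads c0=2 → after 1×micro: 587/64 ⇒ (c0=5, c1=2, c2=587/64)
[Gauss-Seidel] macro 1: S0 reads c2=-2 → after 1×micro: 5; S1 reads c0=5 → after 1×micro: -2; S2 reads c0=5 → after 1×micro: 2 ⇒ (c0=5, c1=-2, c2=2)
[Gauss-Seidel] macro 2: S0 reads c2=2 → after 1×micro: 0; S1 reads c0=0 → after 1×micro: -2; S2 reads c0=0 → after 1×micro: 3 ⇒ (c0=0, c1=-2, c2=3)
[Gauss-Seidel] macro 3: S0 reads c2=3 → after 1×micro: 2; S1 reads c0=2 → after 1×micro: 2; S2 reads c0=2 → after 1×micro: 13/2 ⇒ (c0=2, c1=2, c2=13/2)
[Gauss-Seidel] macro 4: S0 reads c2=13/2 → after 1×micro: -2; S1 reads c0=-2 → after 1×micro: 1; S2 reads c0=-2 → after 1×micro: 31/4 ⇒ (c0=-2, c1=1, c2=31/4)
[Gauss-Seidel] macro 5: S0 reads c2=31/4 → after 1×micro: 0; S1 reads c0=0 → after 1×micro: -2; S2 reads c0=0 → after 1×micro: 93/8 ⇒ (c0=0, c1=-2, c2=93/8)
[Gauss-Seidel] macro 6: S0 reads c2=93/8 → after 1×micro: -1; S1 reads c0=-1 → after 1×micro: -2; S2 reads c0=-1 → after 1×micro: 263/16 ⇒ (c0=-1, c1=-2, c2=263/16)
[Gauss-Seidel] macro 7: S0 reads c2=263/16 → after 1×micro: 5; S1 reads c0=5 → after 1×micro: -2; S2 reads c0=5 → after 1×micro: 949/32 ⇒ (c0=5, c1=-2, c2=949/32)

first divergence at macro-step: 1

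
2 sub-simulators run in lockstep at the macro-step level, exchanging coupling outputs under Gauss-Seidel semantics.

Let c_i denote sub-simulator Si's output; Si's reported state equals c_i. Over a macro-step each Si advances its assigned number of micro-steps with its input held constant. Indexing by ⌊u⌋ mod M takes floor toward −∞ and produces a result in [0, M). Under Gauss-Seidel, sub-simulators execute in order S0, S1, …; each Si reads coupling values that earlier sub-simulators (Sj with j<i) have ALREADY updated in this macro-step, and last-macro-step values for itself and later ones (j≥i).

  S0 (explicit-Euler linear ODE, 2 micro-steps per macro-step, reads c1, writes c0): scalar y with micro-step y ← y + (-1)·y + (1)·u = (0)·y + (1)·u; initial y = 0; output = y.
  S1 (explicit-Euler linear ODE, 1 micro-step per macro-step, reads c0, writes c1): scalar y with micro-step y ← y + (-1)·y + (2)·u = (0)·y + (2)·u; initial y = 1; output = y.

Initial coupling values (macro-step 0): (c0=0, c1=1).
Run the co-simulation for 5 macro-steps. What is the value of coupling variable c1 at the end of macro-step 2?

c1 at macro-step 2 = 4

macro 1: S0 reads c1=1 → after 2×micro: 1; S1 reads c0=1 → after 1×micro: 2 ⇒ (c0=1, c1=2)
macro 2: S0 reads c1=2 → after 2×micro: 2; S1 reads c0=2 → after 1×micro: 4 ⇒ (c0=2, c1=4)
macro 3: S0 reads c1=4 → after 2×micro: 4; S1 reads c0=4 → after 1×micro: 8 ⇒ (c0=4, c1=8)
macro 4: S0 reads c1=8 → after 2×micro: 8; S1 reads c0=8 → after 1×micro: 16 ⇒ (c0=8, c1=16)
macro 5: S0 reads c1=16 → after 2×micro: 16; S1 reads c0=16 → after 1×micro: 32 ⇒ (c0=16, c1=32)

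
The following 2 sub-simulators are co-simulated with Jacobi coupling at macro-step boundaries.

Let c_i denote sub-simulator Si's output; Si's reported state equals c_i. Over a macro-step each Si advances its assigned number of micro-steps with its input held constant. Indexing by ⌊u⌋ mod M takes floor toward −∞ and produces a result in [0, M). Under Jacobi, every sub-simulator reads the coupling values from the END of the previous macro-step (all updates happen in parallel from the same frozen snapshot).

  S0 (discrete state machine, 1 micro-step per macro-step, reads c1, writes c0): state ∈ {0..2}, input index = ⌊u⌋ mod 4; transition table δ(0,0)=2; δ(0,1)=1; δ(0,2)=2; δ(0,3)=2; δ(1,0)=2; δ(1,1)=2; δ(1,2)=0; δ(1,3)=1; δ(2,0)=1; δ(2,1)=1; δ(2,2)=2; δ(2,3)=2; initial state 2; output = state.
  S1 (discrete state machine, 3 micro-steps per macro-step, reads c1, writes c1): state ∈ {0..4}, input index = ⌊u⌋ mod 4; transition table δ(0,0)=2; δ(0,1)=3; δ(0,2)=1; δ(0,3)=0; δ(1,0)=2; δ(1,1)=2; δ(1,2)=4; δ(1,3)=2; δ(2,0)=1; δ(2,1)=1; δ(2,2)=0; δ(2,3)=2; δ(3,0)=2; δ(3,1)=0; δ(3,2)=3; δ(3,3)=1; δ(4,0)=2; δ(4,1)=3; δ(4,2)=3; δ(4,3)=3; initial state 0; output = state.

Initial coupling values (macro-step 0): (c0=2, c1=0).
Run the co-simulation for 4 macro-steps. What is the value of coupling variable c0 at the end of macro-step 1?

macro 1: S0 reads c1=0 → after 1×micro: 1; S1 reads c1=0 → after 3×micro: 2 ⇒ (c0=1, c1=2)
macro 2: S0 reads c1=2 → after 1×micro: 0; S1 reads c1=2 → after 3×micro: 4 ⇒ (c0=0, c1=4)
macro 3: S0 reads c1=4 → after 1×micro: 2; S1 reads c1=4 → after 3×micro: 2 ⇒ (c0=2, c1=2)
macro 4: S0 reads c1=2 → after 1×micro: 2; S1 reads c1=2 → after 3×micro: 4 ⇒ (c0=2, c1=4)

c0 at macro-step 1 = 1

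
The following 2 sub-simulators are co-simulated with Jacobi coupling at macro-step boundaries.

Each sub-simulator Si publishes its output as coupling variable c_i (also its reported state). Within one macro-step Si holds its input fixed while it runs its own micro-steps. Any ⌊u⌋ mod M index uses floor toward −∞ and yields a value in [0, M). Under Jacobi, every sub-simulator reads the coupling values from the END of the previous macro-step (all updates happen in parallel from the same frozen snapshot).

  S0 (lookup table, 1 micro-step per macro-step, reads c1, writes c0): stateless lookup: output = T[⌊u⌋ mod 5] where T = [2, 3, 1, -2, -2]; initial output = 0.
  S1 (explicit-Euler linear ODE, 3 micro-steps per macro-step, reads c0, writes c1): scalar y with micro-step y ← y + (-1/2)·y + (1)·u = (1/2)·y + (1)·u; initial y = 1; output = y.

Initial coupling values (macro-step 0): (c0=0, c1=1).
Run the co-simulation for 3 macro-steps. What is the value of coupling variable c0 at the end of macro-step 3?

c0 at macro-step 3 = 2

macro 1: S0 reads c1=1 → after 1×micro: 3; S1 reads c0=0 → after 3×micro: 1/8 ⇒ (c0=3, c1=1/8)
macro 2: S0 reads c1=1/8 → after 1×micro: 2; S1 reads c0=3 → after 3×micro: 337/64 ⇒ (c0=2, c1=337/64)
macro 3: S0 reads c1=337/64 → after 1×micro: 2; S1 reads c0=2 → after 3×micro: 2129/512 ⇒ (c0=2, c1=2129/512)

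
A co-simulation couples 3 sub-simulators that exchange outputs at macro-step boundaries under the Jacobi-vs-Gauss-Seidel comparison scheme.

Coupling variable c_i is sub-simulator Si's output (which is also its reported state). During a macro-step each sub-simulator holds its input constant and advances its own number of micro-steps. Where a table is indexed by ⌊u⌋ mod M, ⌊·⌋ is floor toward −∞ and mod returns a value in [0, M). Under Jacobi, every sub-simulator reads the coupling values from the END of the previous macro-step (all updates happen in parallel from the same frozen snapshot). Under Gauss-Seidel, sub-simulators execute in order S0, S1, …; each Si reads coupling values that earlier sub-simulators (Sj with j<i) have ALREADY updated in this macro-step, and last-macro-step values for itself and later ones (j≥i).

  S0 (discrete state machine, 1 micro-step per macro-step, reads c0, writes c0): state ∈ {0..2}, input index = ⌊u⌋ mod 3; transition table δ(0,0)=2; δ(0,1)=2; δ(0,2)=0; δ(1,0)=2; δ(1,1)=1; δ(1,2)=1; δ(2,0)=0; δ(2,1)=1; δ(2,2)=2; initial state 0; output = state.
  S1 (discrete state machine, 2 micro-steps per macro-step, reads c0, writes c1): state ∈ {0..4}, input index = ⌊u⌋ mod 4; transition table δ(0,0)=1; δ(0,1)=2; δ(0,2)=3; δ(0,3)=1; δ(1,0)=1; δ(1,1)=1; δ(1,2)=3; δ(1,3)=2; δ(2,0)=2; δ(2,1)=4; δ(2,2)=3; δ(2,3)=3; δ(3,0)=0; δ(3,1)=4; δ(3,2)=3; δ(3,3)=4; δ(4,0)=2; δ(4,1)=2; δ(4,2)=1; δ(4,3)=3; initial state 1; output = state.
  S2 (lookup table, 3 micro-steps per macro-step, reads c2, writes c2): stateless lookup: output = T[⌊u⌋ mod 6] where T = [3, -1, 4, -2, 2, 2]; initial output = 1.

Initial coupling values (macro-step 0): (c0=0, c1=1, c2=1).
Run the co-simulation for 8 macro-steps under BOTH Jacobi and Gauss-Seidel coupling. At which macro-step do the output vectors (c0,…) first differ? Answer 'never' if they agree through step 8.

[Jacobi] macro 1: S0 reads c0=0 → after 1×micro: 2; S1 reads c0=0 → after 2×micro: 1; S2 reads c2=1 → after 3×micro: -1 ⇒ (c0=2, c1=1, c2=-1)
[Jacobi] macro 2: S0 reads c0=2 → after 1×micro: 2; S1 reads c0=2 → after 2×micro: 3; S2 reads c2=-1 → after 3×micro: 2 ⇒ (c0=2, c1=3, c2=2)
[Jacobi] macro 3: S0 reads c0=2 → after 1×micro: 2; S1 reads c0=2 → after 2×micro: 3; S2 reads c2=2 → after 3×micro: 4 ⇒ (c0=2, c1=3, c2=4)
[Jacobi] macro 4: S0 reads c0=2 → after 1×micro: 2; S1 reads c0=2 → after 2×micro: 3; S2 reads c2=4 → after 3×micro: 2 ⇒ (c0=2, c1=3, c2=2)
[Jacobi] macro 5: S0 reads c0=2 → after 1×micro: 2; S1 reads c0=2 → after 2×micro: 3; S2 reads c2=2 → after 3×micro: 4 ⇒ (c0=2, c1=3, c2=4)
[Jacobi] macro 6: S0 reads c0=2 → after 1×micro: 2; S1 reads c0=2 → after 2×micro: 3; S2 reads c2=4 → after 3×micro: 2 ⇒ (c0=2, c1=3, c2=2)
[Jacobi] macro 7: S0 reads c0=2 → after 1×micro: 2; S1 reads c0=2 → after 2×micro: 3; S2 reads c2=2 → after 3×micro: 4 ⇒ (c0=2, c1=3, c2=4)
[Jacobi] macro 8: S0 reads c0=2 → after 1×micro: 2; S1 reads c0=2 → after 2×micro: 3; S2 reads c2=4 → after 3×micro: 2 ⇒ (c0=2, c1=3, c2=2)
[Gauss-Seidel] macro 1: S0 reads c0=0 → after 1×micro: 2; S1 reads c0=2 → after 2×micro: 3; S2 reads c2=1 → after 3×micro: -1 ⇒ (c0=2, c1=3, c2=-1)
[Gauss-Seidel] macro 2: S0 reads c0=2 → after 1×micro: 2; S1 reads c0=2 → after 2×micro: 3; S2 reads c2=-1 → after 3×micro: 2 ⇒ (c0=2, c1=3, c2=2)
[Gauss-Seidel] macro 3: S0 reads c0=2 → after 1×micro: 2; S1 reads c0=2 → after 2×micro: 3; S2 reads c2=2 → after 3×micro: 4 ⇒ (c0=2, c1=3, c2=4)
[Gauss-Seidel] macro 4: S0 reads c0=2 → after 1×micro: 2; S1 reads c0=2 → after 2×micro: 3; S2 reads c2=4 → after 3×micro: 2 ⇒ (c0=2, c1=3, c2=2)
[Gauss-Seidel] macro 5: S0 reads c0=2 → after 1×micro: 2; S1 reads c0=2 → after 2×micro: 3; S2 reads c2=2 → after 3×micro: 4 ⇒ (c0=2, c1=3, c2=4)
[Gauss-Seidel] macro 6: S0 reads c0=2 → after 1×micro: 2; S1 reads c0=2 → after 2×micro: 3; S2 reads c2=4 → after 3×micro: 2 ⇒ (c0=2, c1=3, c2=2)
[Gauss-Seidel] macro 7: S0 reads c0=2 → after 1×micro: 2; S1 reads c0=2 → after 2×micro: 3; S2 reads c2=2 → after 3×micro: 4 ⇒ (c0=2, c1=3, c2=4)
[Gauss-Seidel] macro 8: S0 reads c0=2 → after 1×micro: 2; S1 reads c0=2 → after 2×micro: 3; S2 reads c2=4 → after 3×micro: 2 ⇒ (c0=2, c1=3, c2=2)

first divergence at macro-step: 1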